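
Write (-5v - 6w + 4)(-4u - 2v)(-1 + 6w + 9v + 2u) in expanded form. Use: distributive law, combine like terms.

(-5v - 6w + 4)(-4u - 2v)(-1 + 6w + 9v + 2u)
= (20uv + 10v^2 + 24uw + 12vw - 16u - 8v)(-1 + 6w + 9v + 2u)    [distributive law]
= -20uv + 120uvw + 180uv^2 + 40u^2v - 10v^2 + 60v^2w + 90v^3 + 20uv^2 - 24uw + 144uw^2 + 216uvw + 48u^2w - 12vw + 72vw^2 + 108v^2w + 24uvw + 16u - 96uw - 144uv - 32u^2 + 8v - 48vw - 72v^2 - 16uv    [distributive law]
= -180uv + 360uvw + 200uv^2 + 40u^2v - 82v^2 + 168v^2w + 90v^3 - 120uw + 144uw^2 + 48u^2w - 60vw + 72vw^2 + 16u - 32u^2 + 8v    [combine like terms]

-180uv + 360uvw + 200uv^2 + 40u^2v - 82v^2 + 168v^2w + 90v^3 - 120uw + 144uw^2 + 48u^2w - 60vw + 72vw^2 + 16u - 32u^2 + 8v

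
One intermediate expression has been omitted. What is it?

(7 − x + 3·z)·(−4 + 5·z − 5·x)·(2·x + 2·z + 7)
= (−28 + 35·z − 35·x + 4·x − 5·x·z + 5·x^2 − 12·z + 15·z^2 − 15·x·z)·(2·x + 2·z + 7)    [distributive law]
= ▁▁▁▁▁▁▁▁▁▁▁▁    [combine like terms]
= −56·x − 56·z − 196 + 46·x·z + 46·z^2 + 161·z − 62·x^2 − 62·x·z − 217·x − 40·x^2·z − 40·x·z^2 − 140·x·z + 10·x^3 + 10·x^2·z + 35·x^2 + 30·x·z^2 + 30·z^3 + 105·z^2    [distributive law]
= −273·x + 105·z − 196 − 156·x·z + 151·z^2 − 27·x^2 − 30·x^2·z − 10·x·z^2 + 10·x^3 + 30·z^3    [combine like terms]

After combine like terms, the bracketed line is:

(−28 + 23·z − 31·x − 20·x·z + 5·x^2 + 15·z^2)·(2·x + 2·z + 7)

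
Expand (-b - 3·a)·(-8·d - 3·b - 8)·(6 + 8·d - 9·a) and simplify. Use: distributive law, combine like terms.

(-b - 3·a)·(-8·d - 3·b - 8)·(6 + 8·d - 9·a)
= (8·b·d + 3·b^2 + 8·b + 24·a·d + 9·a·b + 24·a)·(6 + 8·d - 9·a)    [distributive law]
= 48·b·d + 64·b·d^2 - 72·a·b·d + 18·b^2 + 24·b^2·d - 27·a·b^2 + 48·b + 64·b·d - 72·a·b + 144·a·d + 192·a·d^2 - 216·a^2·d + 54·a·b + 72·a·b·d - 81·a^2·b + 144·a + 192·a·d - 216·a^2    [distributive law]
= 112·b·d + 64·b·d^2 + 18·b^2 + 24·b^2·d - 27·a·b^2 + 48·b - 18·a·b + 336·a·d + 192·a·d^2 - 216·a^2·d - 81·a^2·b + 144·a - 216·a^2    [combine like terms]

112·b·d + 64·b·d^2 + 18·b^2 + 24·b^2·d - 27·a·b^2 + 48·b - 18·a·b + 336·a·d + 192·a·d^2 - 216·a^2·d - 81·a^2·b + 144·a - 216·a^2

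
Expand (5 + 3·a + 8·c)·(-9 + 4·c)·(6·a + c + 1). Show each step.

-297·a - 97·c - 45 - 327·a·c - 20·c² - 162·a² + 72·a²·c + 204·a·c² + 32·c³

(5 + 3·a + 8·c)·(-9 + 4·c)·(6·a + c + 1)
= (-45 + 20·c - 27·a + 12·a·c - 72·c + 32·c²)·(6·a + c + 1)    [distributive law]
= (-45 - 52·c - 27·a + 12·a·c + 32·c²)·(6·a + c + 1)    [combine like terms]
= -270·a - 45·c - 45 - 312·a·c - 52·c² - 52·c - 162·a² - 27·a·c - 27·a + 72·a²·c + 12·a·c² + 12·a·c + 192·a·c² + 32·c³ + 32·c²    [distributive law]
= -297·a - 97·c - 45 - 327·a·c - 20·c² - 162·a² + 72·a²·c + 204·a·c² + 32·c³    [combine like terms]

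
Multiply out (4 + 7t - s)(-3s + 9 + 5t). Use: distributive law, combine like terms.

-21s + 36 + 83t - 26st + 35t^2 + 3s^2

(4 + 7t - s)(-3s + 9 + 5t)
= -12s + 36 + 20t - 21st + 63t + 35t^2 + 3s^2 - 9s - 5st    [distributive law]
= -21s + 36 + 83t - 26st + 35t^2 + 3s^2    [combine like terms]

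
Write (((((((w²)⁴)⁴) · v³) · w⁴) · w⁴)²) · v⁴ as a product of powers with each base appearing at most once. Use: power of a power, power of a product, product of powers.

(((((((w²)⁴)⁴) · v³) · w⁴) · w⁴)²) · v⁴
= (((((((w²)⁴)⁴) · v³) · w⁴)²) · ((w⁴)²)) · v⁴    [power of a product]
= (((((((w²)⁴)⁴) · v³)²) · ((w⁴)²)) · ((w⁴)²)) · v⁴    [power of a product]
= (((((((w²)⁴)⁴)²) · ((v³)²)) · ((w⁴)²)) · ((w⁴)²)) · v⁴    [power of a product]
= ((((((w²)⁴)⁸) · ((v³)²)) · ((w⁴)²)) · ((w⁴)²)) · v⁴    [power of a power]
= (((((w²)³²) · ((v³)²)) · ((w⁴)²)) · ((w⁴)²)) · v⁴    [power of a power]
= (((w⁶⁴ · ((v³)²)) · ((w⁴)²)) · ((w⁴)²)) · v⁴    [power of a power]
= (((w⁶⁴ · v⁶) · ((w⁴)²)) · ((w⁴)²)) · v⁴    [power of a power]
= (((w⁶⁴ · v⁶) · w⁸) · ((w⁴)²)) · v⁴    [power of a power]
= (((w⁶⁴ · v⁶) · w⁸) · w⁸) · v⁴    [power of a power]
= v¹⁰·w⁸⁰    [product of powers]

v¹⁰·w⁸⁰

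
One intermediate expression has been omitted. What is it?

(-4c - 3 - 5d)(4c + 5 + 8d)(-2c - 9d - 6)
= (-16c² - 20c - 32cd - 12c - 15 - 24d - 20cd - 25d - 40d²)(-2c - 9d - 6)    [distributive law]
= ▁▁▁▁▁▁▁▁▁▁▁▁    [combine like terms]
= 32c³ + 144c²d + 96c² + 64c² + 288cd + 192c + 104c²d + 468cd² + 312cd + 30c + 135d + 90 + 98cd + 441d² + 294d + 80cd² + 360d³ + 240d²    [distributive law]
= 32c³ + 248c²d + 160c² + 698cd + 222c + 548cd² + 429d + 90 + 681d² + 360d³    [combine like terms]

Applying combine like terms to the line above:

(-16c² - 32c - 52cd - 15 - 49d - 40d²)(-2c - 9d - 6)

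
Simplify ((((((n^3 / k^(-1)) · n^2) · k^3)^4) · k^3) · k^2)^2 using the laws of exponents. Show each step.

((((((n^3 / k^(-1)) · n^2) · k^3)^4) · k^3) · k^2)^2
= ((((((n^3 / k^(-1)) · n^2) · k^3)^4) · k^3)^2) · ((k^2)^2)    [power of a product]
= ((((((n^3 / k^(-1)) · n^2) · k^3)^4)^2) · ((k^3)^2)) · ((k^2)^2)    [power of a product]
= (((((n^3 / k^(-1)) · n^2) · k^3)^8) · ((k^3)^2)) · ((k^2)^2)    [power of a power]
= (((((n^3 / k^(-1)) · n^2)^8) · ((k^3)^8)) · ((k^3)^2)) · ((k^2)^2)    [power of a product]
= (((((n^3 / k^(-1))^8) · ((n^2)^8)) · ((k^3)^8)) · ((k^3)^2)) · ((k^2)^2)    [power of a product]
= ((((((n^3)^8) / ((k^(-1))^8)) · ((n^2)^8)) · ((k^3)^8)) · ((k^3)^2)) · ((k^2)^2)    [power of a quotient]
= ((((n^24 / ((k^(-1))^8)) · ((n^2)^8)) · ((k^3)^8)) · ((k^3)^2)) · ((k^2)^2)    [power of a power]
= ((((n^24 / k^(-8)) · ((n^2)^8)) · ((k^3)^8)) · ((k^3)^2)) · ((k^2)^2)    [power of a power]
= ((((n^24 / k^(-8)) · n^16) · ((k^3)^8)) · ((k^3)^2)) · ((k^2)^2)    [power of a power]
= ((((n^24 / k^(-8)) · n^16) · k^24) · ((k^3)^2)) · ((k^2)^2)    [power of a power]
= ((((n^24 / k^(-8)) · n^16) · k^24) · k^6) · ((k^2)^2)    [power of a power]
= ((((n^24 / k^(-8)) · n^16) · k^24) · k^6) · k^4    [power of a power]
= k^42n^40    [quotient of powers; product of powers]

k^42n^40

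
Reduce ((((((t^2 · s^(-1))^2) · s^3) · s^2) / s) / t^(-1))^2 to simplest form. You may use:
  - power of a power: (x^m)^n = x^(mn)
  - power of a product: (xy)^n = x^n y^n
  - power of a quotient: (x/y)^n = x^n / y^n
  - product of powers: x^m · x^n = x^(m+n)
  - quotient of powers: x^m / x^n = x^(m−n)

s^4t^10

((((((t^2 · s^(-1))^2) · s^3) · s^2) / s) / t^(-1))^2
= ((((((t^2 · s^(-1))^2) · s^3) · s^2) / s)^2) / ((t^(-1))^2)    [power of a quotient]
= ((((((t^2 · s^(-1))^2) · s^3) · s^2)^2) / (s^2)) / ((t^(-1))^2)    [power of a quotient]
= ((((((t^2 · s^(-1))^2) · s^3)^2) · ((s^2)^2)) / (s^2)) / ((t^(-1))^2)    [power of a product]
= ((((((t^2 · s^(-1))^2)^2) · ((s^3)^2)) · ((s^2)^2)) / (s^2)) / ((t^(-1))^2)    [power of a product]
= (((((t^2 · s^(-1))^4) · ((s^3)^2)) · ((s^2)^2)) / (s^2)) / ((t^(-1))^2)    [power of a power]
= ((((((t^2)^4) · ((s^(-1))^4)) · ((s^3)^2)) · ((s^2)^2)) / (s^2)) / ((t^(-1))^2)    [power of a product]
= ((((t^8 · ((s^(-1))^4)) · ((s^3)^2)) · ((s^2)^2)) / (s^2)) / ((t^(-1))^2)    [power of a power]
= ((((t^8 · s^(-4)) · ((s^3)^2)) · ((s^2)^2)) / (s^2)) / ((t^(-1))^2)    [power of a power]
= ((((t^8 · s^(-4)) · s^6) · ((s^2)^2)) / (s^2)) / ((t^(-1))^2)    [power of a power]
= ((((t^8 · s^(-4)) · s^6) · s^4) / (s^2)) / ((t^(-1))^2)    [power of a power]
= ((((t^8 · s^(-4)) · s^6) · s^4) / s^2) / t^(-2)    [power of a power]
= s^4t^10    [quotient of powers; product of powers]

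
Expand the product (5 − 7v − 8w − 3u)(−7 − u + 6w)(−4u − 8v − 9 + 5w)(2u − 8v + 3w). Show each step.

−8u² − 290uv − 1910uw + 1288v² + 7109vw + 630u − 2520v + 945w − 2847w² − 182u³ − 46u²v − 621u²w + 2312uv² + 101uvw + 1202uw² − 656v²w − 7091vw² + 2586w³ + 3136v³ − 8u³v + 304u²v² − 30u²vw + 448uv³ − 1760uv²w + 61uvw² − 2688v³w − 384v²w² + 2442vw³ + 74u³w + 449u²w² − 54uw³ − 720w⁴ − 24u⁴

(5 − 7v − 8w − 3u)(−7 − u + 6w)(−4u − 8v − 9 + 5w)(2u − 8v + 3w)
= (−35 − 5u + 30w + 49v + 7uv − 42vw + 56w + 8uw − 48w² + 21u + 3u² − 18uw)(−4u − 8v − 9 + 5w)(2u − 8v + 3w)    [distributive law]
= (−35 + 16u + 86w + 49v + 7uv − 42vw − 10uw − 48w² + 3u²)(−4u − 8v − 9 + 5w)(2u − 8v + 3w)    [combine like terms]
= (140u + 280v + 315 − 175w − 64u² − 128uv − 144u + 80uw − 344uw − 688vw − 774w + 430w² − 196uv − 392v² − 441v + 245vw − 28u²v − 56uv² − 63uv + 35uvw + 168uvw + 336v²w + 378vw − 210vw² + 40u²w + 80uvw + 90uw − 50uw² + 192uw² + 384vw² + 432w² − 240w³ − 12u³ − 24u²v − 27u² + 15u²w)(2u − 8v + 3w)    [distributive law]
= (−4u − 161v + 315 − 949w − 91u² − 387uv − 174uw − 65vw + 862w² − 392v² − 52u²v − 56uv² + 283uvw + 336v²w + 174vw² + 55u²w + 142uw² − 240w³ − 12u³)(2u − 8v + 3w)    [combine like terms]
= −8u² + 32uv − 12uw − 322uv + 1288v² − 483vw + 630u − 2520v + 945w − 1898uw + 7592vw − 2847w² − 182u³ + 728u²v − 273u²w − 774u²v + 3096uv² − 1161uvw − 348u²w + 1392uvw − 522uw² − 130uvw + 520v²w − 195vw² + 1724uw² − 6896vw² + 2586w³ − 784uv² + 3136v³ − 1176v²w − 104u³v + 416u²v² − 156u²vw − 112u²v² + 448uv³ − 168uv²w + 566u²vw − 2264uv²w + 849uvw² + 672uv²w − 2688v³w + 1008v²w² + 348uvw² − 1392v²w² + 522vw³ + 110u³w − 440u²vw + 165u²w² + 284u²w² − 1136uvw² + 426uw³ − 480uw³ + 1920vw³ − 720w⁴ − 24u⁴ + 96u³v − 36u³w    [distributive law]
= −8u² − 290uv − 1910uw + 1288v² + 7109vw + 630u − 2520v + 945w − 2847w² − 182u³ − 46u²v − 621u²w + 2312uv² + 101uvw + 1202uw² − 656v²w − 7091vw² + 2586w³ + 3136v³ − 8u³v + 304u²v² − 30u²vw + 448uv³ − 1760uv²w + 61uvw² − 2688v³w − 384v²w² + 2442vw³ + 74u³w + 449u²w² − 54uw³ − 720w⁴ − 24u⁴    [combine like terms]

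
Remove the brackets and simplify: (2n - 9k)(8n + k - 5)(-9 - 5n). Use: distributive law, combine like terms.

(2n - 9k)(8n + k - 5)(-9 - 5n)
= (16n^2 + 2kn - 10n - 72kn - 9k^2 + 45k)(-9 - 5n)    [distributive law]
= (16n^2 - 70kn - 10n - 9k^2 + 45k)(-9 - 5n)    [combine like terms]
= -144n^2 - 80n^3 + 630kn + 350kn^2 + 90n + 50n^2 + 81k^2 + 45k^2n - 405k - 225kn    [distributive law]
= -94n^2 - 80n^3 + 405kn + 350kn^2 + 90n + 81k^2 + 45k^2n - 405k    [combine like terms]

-94n^2 - 80n^3 + 405kn + 350kn^2 + 90n + 81k^2 + 45k^2n - 405k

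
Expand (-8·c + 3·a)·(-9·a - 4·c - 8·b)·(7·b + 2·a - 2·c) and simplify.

(-8·c + 3·a)·(-9·a - 4·c - 8·b)·(7·b + 2·a - 2·c)
= (72·a·c + 32·c^2 + 64·b·c - 27·a^2 - 12·a·c - 24·a·b)·(7·b + 2·a - 2·c)    [distributive law]
= (60·a·c + 32·c^2 + 64·b·c - 27·a^2 - 24·a·b)·(7·b + 2·a - 2·c)    [combine like terms]
= 420·a·b·c + 120·a^2·c - 120·a·c^2 + 224·b·c^2 + 64·a·c^2 - 64·c^3 + 448·b^2·c + 128·a·b·c - 128·b·c^2 - 189·a^2·b - 54·a^3 + 54·a^2·c - 168·a·b^2 - 48·a^2·b + 48·a·b·c    [distributive law]
= 596·a·b·c + 174·a^2·c - 56·a·c^2 + 96·b·c^2 - 64·c^3 + 448·b^2·c - 237·a^2·b - 54·a^3 - 168·a·b^2    [combine like terms]

596·a·b·c + 174·a^2·c - 56·a·c^2 + 96·b·c^2 - 64·c^3 + 448·b^2·c - 237·a^2·b - 54·a^3 - 168·a·b^2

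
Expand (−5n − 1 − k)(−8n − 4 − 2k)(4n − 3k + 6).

(−5n − 1 − k)(−8n − 4 − 2k)(4n − 3k + 6)
= (40n² + 20n + 10kn + 8n + 4 + 2k + 8kn + 4k + 2k²)(4n − 3k + 6)    [distributive law]
= (40n² + 28n + 18kn + 4 + 6k + 2k²)(4n − 3k + 6)    [combine like terms]
= 160n³ − 120kn² + 240n² + 112n² − 84kn + 168n + 72kn² − 54k²n + 108kn + 16n − 12k + 24 + 24kn − 18k² + 36k + 8k²n − 6k³ + 12k²    [distributive law]
= 160n³ − 48kn² + 352n² + 48kn + 184n − 46k²n + 24k + 24 − 6k² − 6k³    [combine like terms]

160n³ − 48kn² + 352n² + 48kn + 184n − 46k²n + 24k + 24 − 6k² − 6k³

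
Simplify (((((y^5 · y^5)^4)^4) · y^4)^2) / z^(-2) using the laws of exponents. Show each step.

(((((y^5 · y^5)^4)^4) · y^4)^2) / z^(-2)
= (((((y^5 · y^5)^4)^4)^2) · ((y^4)^2)) / z^(-2)    [power of a product]
= ((((y^5 · y^5)^4)^8) · ((y^4)^2)) / z^(-2)    [power of a power]
= (((y^5 · y^5)^32) · ((y^4)^2)) / z^(-2)    [power of a power]
= ((((y^5)^32) · ((y^5)^32)) · ((y^4)^2)) / z^(-2)    [power of a product]
= ((y^160 · ((y^5)^32)) · ((y^4)^2)) / z^(-2)    [power of a power]
= ((y^160 · y^160) · ((y^4)^2)) / z^(-2)    [power of a power]
= (y^320 · ((y^4)^2)) / z^(-2)    [product of powers]
= (y^320 · y^8) / z^(-2)    [power of a power]
= y^328 / z^(-2)    [product of powers]
= y^328z^2    [quotient of powers]

y^328z^2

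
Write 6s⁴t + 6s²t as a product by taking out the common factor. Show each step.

6s²t(s² + 1)

6s⁴t + 6s²t
= 6(s⁴t + s²t)    [factor out 6]
= 6s²t(s² + 1)    [factor out s²t]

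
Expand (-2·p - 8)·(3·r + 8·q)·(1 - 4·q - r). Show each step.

-6·p·r + 40·p·q·r + 6·p·r^2 - 16·p·q + 64·p·q^2 - 24·r + 160·q·r + 24·r^2 - 64·q + 256·q^2

(-2·p - 8)·(3·r + 8·q)·(1 - 4·q - r)
= (-6·p·r - 16·p·q - 24·r - 64·q)·(1 - 4·q - r)    [distributive law]
= -6·p·r + 24·p·q·r + 6·p·r^2 - 16·p·q + 64·p·q^2 + 16·p·q·r - 24·r + 96·q·r + 24·r^2 - 64·q + 256·q^2 + 64·q·r    [distributive law]
= -6·p·r + 40·p·q·r + 6·p·r^2 - 16·p·q + 64·p·q^2 - 24·r + 160·q·r + 24·r^2 - 64·q + 256·q^2    [combine like terms]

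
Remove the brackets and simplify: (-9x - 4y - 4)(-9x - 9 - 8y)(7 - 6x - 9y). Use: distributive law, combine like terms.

(-9x - 4y - 4)(-9x - 9 - 8y)(7 - 6x - 9y)
= (81x^2 + 81x + 72xy + 36xy + 36y + 32y^2 + 36x + 36 + 32y)(7 - 6x - 9y)    [distributive law]
= (81x^2 + 117x + 108xy + 68y + 32y^2 + 36)(7 - 6x - 9y)    [combine like terms]
= 567x^2 - 486x^3 - 729x^2y + 819x - 702x^2 - 1053xy + 756xy - 648x^2y - 972xy^2 + 476y - 408xy - 612y^2 + 224y^2 - 192xy^2 - 288y^3 + 252 - 216x - 324y    [distributive law]
= -135x^2 - 486x^3 - 1377x^2y + 603x - 705xy - 1164xy^2 + 152y - 388y^2 - 288y^3 + 252    [combine like terms]

-135x^2 - 486x^3 - 1377x^2y + 603x - 705xy - 1164xy^2 + 152y - 388y^2 - 288y^3 + 252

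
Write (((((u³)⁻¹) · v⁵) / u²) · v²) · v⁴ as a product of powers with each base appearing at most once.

u⁻⁵v¹¹

(((((u³)⁻¹) · v⁵) / u²) · v²) · v⁴
= ((((u⁻³) · v⁵) / u²) · v²) · v⁴    [power of a power]
= u⁻⁵v¹¹    [quotient of powers; product of powers]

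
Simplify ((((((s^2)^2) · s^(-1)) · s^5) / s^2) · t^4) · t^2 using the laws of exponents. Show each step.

((((((s^2)^2) · s^(-1)) · s^5) / s^2) · t^4) · t^2
= ((((s^4 · s^(-1)) · s^5) / s^2) · t^4) · t^2    [power of a power]
= (((s^3 · s^5) / s^2) · t^4) · t^2    [product of powers]
= ((s^8 / s^2) · t^4) · t^2    [product of powers]
= (s^6 · t^4) · t^2    [quotient of powers]
= s^6·t^6    [product of powers]

s^6·t^6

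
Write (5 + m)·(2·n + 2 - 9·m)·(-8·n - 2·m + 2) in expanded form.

-80·n² + 328·m·n - 60·n - 106·m + 20 + 68·m² - 16·m·n² + 68·m²·n + 18·m³

(5 + m)·(2·n + 2 - 9·m)·(-8·n - 2·m + 2)
= (10·n + 10 - 45·m + 2·m·n + 2·m - 9·m²)·(-8·n - 2·m + 2)    [distributive law]
= (10·n + 10 - 43·m + 2·m·n - 9·m²)·(-8·n - 2·m + 2)    [combine like terms]
= -80·n² - 20·m·n + 20·n - 80·n - 20·m + 20 + 344·m·n + 86·m² - 86·m - 16·m·n² - 4·m²·n + 4·m·n + 72·m²·n + 18·m³ - 18·m²    [distributive law]
= -80·n² + 328·m·n - 60·n - 106·m + 20 + 68·m² - 16·m·n² + 68·m²·n + 18·m³    [combine like terms]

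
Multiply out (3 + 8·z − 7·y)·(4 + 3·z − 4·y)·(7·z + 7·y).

(3 + 8·z − 7·y)·(4 + 3·z − 4·y)·(7·z + 7·y)
= (12 + 9·z − 12·y + 32·z + 24·z² − 32·y·z − 28·y − 21·y·z + 28·y²)·(7·z + 7·y)    [distributive law]
= (12 + 41·z − 40·y + 24·z² − 53·y·z + 28·y²)·(7·z + 7·y)    [combine like terms]
= 84·z + 84·y + 287·z² + 287·y·z − 280·y·z − 280·y² + 168·z³ + 168·y·z² − 371·y·z² − 371·y²·z + 196·y²·z + 196·y³    [distributive law]
= 84·z + 84·y + 287·z² + 7·y·z − 280·y² + 168·z³ − 203·y·z² − 175·y²·z + 196·y³    [combine like terms]

84·z + 84·y + 287·z² + 7·y·z − 280·y² + 168·z³ − 203·y·z² − 175·y²·z + 196·y³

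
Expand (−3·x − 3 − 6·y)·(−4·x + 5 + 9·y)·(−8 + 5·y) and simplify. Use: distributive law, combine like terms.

(−3·x − 3 − 6·y)·(−4·x + 5 + 9·y)·(−8 + 5·y)
= (12·x² − 15·x − 27·x·y + 12·x − 15 − 27·y + 24·x·y − 30·y − 54·y²)·(−8 + 5·y)    [distributive law]
= (12·x² − 3·x − 3·x·y − 15 − 57·y − 54·y²)·(−8 + 5·y)    [combine like terms]
= −96·x² + 60·x²·y + 24·x − 15·x·y + 24·x·y − 15·x·y² + 120 − 75·y + 456·y − 285·y² + 432·y² − 270·y³    [distributive law]
= −96·x² + 60·x²·y + 24·x + 9·x·y − 15·x·y² + 120 + 381·y + 147·y² − 270·y³    [combine like terms]

−96·x² + 60·x²·y + 24·x + 9·x·y − 15·x·y² + 120 + 381·y + 147·y² − 270·y³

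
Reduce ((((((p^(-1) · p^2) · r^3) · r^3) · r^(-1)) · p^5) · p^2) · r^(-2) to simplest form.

((((((p^(-1) · p^2) · r^3) · r^3) · r^(-1)) · p^5) · p^2) · r^(-2)
= (((((p · r^3) · r^3) · r^(-1)) · p^5) · p^2) · r^(-2)    [product of powers]
= p^8r^3    [product of powers]

p^8r^3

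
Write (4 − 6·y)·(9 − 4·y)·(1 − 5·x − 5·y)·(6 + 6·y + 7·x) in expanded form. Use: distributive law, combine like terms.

216 − 1284·y − 828·x − 730·x·y − 1260·x^2 + 744·y^2 + 3998·x·y^2 + 2450·x^2·y + 1524·y^3 − 1560·x·y^3 − 840·x^2·y^2 − 720·y^4

(4 − 6·y)·(9 − 4·y)·(1 − 5·x − 5·y)·(6 + 6·y + 7·x)
= (36 − 16·y − 54·y + 24·y^2)·(1 − 5·x − 5·y)·(6 + 6·y + 7·x)    [distributive law]
= (36 − 70·y + 24·y^2)·(1 − 5·x − 5·y)·(6 + 6·y + 7·x)    [combine like terms]
= (36 − 180·x − 180·y − 70·y + 350·x·y + 350·y^2 + 24·y^2 − 120·x·y^2 − 120·y^3)·(6 + 6·y + 7·x)    [distributive law]
= (36 − 180·x − 250·y + 350·x·y + 374·y^2 − 120·x·y^2 − 120·y^3)·(6 + 6·y + 7·x)    [combine like terms]
= 216 + 216·y + 252·x − 1080·x − 1080·x·y − 1260·x^2 − 1500·y − 1500·y^2 − 1750·x·y + 2100·x·y + 2100·x·y^2 + 2450·x^2·y + 2244·y^2 + 2244·y^3 + 2618·x·y^2 − 720·x·y^2 − 720·x·y^3 − 840·x^2·y^2 − 720·y^3 − 720·y^4 − 840·x·y^3    [distributive law]
= 216 − 1284·y − 828·x − 730·x·y − 1260·x^2 + 744·y^2 + 3998·x·y^2 + 2450·x^2·y + 1524·y^3 − 1560·x·y^3 − 840·x^2·y^2 − 720·y^4    [combine like terms]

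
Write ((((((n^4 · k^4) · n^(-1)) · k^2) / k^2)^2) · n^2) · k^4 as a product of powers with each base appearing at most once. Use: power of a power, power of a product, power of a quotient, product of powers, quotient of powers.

k^12n^8

((((((n^4 · k^4) · n^(-1)) · k^2) / k^2)^2) · n^2) · k^4
= ((((((n^4 · k^4) · n^(-1)) · k^2)^2) / ((k^2)^2)) · n^2) · k^4    [power of a quotient]
= ((((((n^4 · k^4) · n^(-1))^2) · ((k^2)^2)) / ((k^2)^2)) · n^2) · k^4    [power of a product]
= ((((((n^4 · k^4)^2) · ((n^(-1))^2)) · ((k^2)^2)) / ((k^2)^2)) · n^2) · k^4    [power of a product]
= (((((((n^4)^2) · ((k^4)^2)) · ((n^(-1))^2)) · ((k^2)^2)) / ((k^2)^2)) · n^2) · k^4    [power of a product]
= (((((n^8 · ((k^4)^2)) · ((n^(-1))^2)) · ((k^2)^2)) / ((k^2)^2)) · n^2) · k^4    [power of a power]
= (((((n^8 · k^8) · ((n^(-1))^2)) · ((k^2)^2)) / ((k^2)^2)) · n^2) · k^4    [power of a power]
= (((((n^8 · k^8) · n^(-2)) · ((k^2)^2)) / ((k^2)^2)) · n^2) · k^4    [power of a power]
= (((((n^8 · k^8) · n^(-2)) · k^4) / ((k^2)^2)) · n^2) · k^4    [power of a power]
= (((((n^8 · k^8) · n^(-2)) · k^4) / k^4) · n^2) · k^4    [power of a power]
= k^12n^8    [quotient of powers; product of powers]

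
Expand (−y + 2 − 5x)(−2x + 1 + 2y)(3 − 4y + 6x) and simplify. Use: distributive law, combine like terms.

30xy + 20xy² − 88x²y + y − 18y² + 8y³ − 15x − 24x² + 6 + 60x³

(−y + 2 − 5x)(−2x + 1 + 2y)(3 − 4y + 6x)
= (2xy − y − 2y² − 4x + 2 + 4y + 10x² − 5x − 10xy)(3 − 4y + 6x)    [distributive law]
= (−8xy + 3y − 2y² − 9x + 2 + 10x²)(3 − 4y + 6x)    [combine like terms]
= −24xy + 32xy² − 48x²y + 9y − 12y² + 18xy − 6y² + 8y³ − 12xy² − 27x + 36xy − 54x² + 6 − 8y + 12x + 30x² − 40x²y + 60x³    [distributive law]
= 30xy + 20xy² − 88x²y + y − 18y² + 8y³ − 15x − 24x² + 6 + 60x³    [combine like terms]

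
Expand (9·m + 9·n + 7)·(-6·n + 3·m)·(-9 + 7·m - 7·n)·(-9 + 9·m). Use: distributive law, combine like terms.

5184·m·n + 1620·m²·n - 3402·m³·n + 8721·m·n² - 1701·m²·n² - 837·m² - 2565·m³ + 1701·m⁴ - 7020·n² - 3402·n³ + 3402·m·n³ - 3402·n + 1701·m

(9·m + 9·n + 7)·(-6·n + 3·m)·(-9 + 7·m - 7·n)·(-9 + 9·m)
= (-54·m·n + 27·m² - 54·n² + 27·m·n - 42·n + 21·m)·(-9 + 7·m - 7·n)·(-9 + 9·m)    [distributive law]
= (-27·m·n + 27·m² - 54·n² - 42·n + 21·m)·(-9 + 7·m - 7·n)·(-9 + 9·m)    [combine like terms]
= (243·m·n - 189·m²·n + 189·m·n² - 243·m² + 189·m³ - 189·m²·n + 486·n² - 378·m·n² + 378·n³ + 378·n - 294·m·n + 294·n² - 189·m + 147·m² - 147·m·n)·(-9 + 9·m)    [distributive law]
= (-198·m·n - 378·m²·n - 189·m·n² - 96·m² + 189·m³ + 780·n² + 378·n³ + 378·n - 189·m)·(-9 + 9·m)    [combine like terms]
= 1782·m·n - 1782·m²·n + 3402·m²·n - 3402·m³·n + 1701·m·n² - 1701·m²·n² + 864·m² - 864·m³ - 1701·m³ + 1701·m⁴ - 7020·n² + 7020·m·n² - 3402·n³ + 3402·m·n³ - 3402·n + 3402·m·n + 1701·m - 1701·m²    [distributive law]
= 5184·m·n + 1620·m²·n - 3402·m³·n + 8721·m·n² - 1701·m²·n² - 837·m² - 2565·m³ + 1701·m⁴ - 7020·n² - 3402·n³ + 3402·m·n³ - 3402·n + 1701·m    [combine like terms]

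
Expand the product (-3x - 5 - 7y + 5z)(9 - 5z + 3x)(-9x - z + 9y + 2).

(-3x - 5 - 7y + 5z)(9 - 5z + 3x)(-9x - z + 9y + 2)
= (-27x + 15xz - 9x^2 - 45 + 25z - 15x - 63y + 35yz - 21xy + 45z - 25z^2 + 15xz)(-9x - z + 9y + 2)    [distributive law]
= (-42x + 30xz - 9x^2 - 45 + 70z - 63y + 35yz - 21xy - 25z^2)(-9x - z + 9y + 2)    [combine like terms]
= 378x^2 + 42xz - 378xy - 84x - 270x^2z - 30xz^2 + 270xyz + 60xz + 81x^3 + 9x^2z - 81x^2y - 18x^2 + 405x + 45z - 405y - 90 - 630xz - 70z^2 + 630yz + 140z + 567xy + 63yz - 567y^2 - 126y - 315xyz - 35yz^2 + 315y^2z + 70yz + 189x^2y + 21xyz - 189xy^2 - 42xy + 225xz^2 + 25z^3 - 225yz^2 - 50z^2    [distributive law]
= 360x^2 - 528xz + 147xy + 321x - 261x^2z + 195xz^2 - 24xyz + 81x^3 + 108x^2y + 185z - 531y - 90 - 120z^2 + 763yz - 567y^2 - 260yz^2 + 315y^2z - 189xy^2 + 25z^3    [combine like terms]

360x^2 - 528xz + 147xy + 321x - 261x^2z + 195xz^2 - 24xyz + 81x^3 + 108x^2y + 185z - 531y - 90 - 120z^2 + 763yz - 567y^2 - 260yz^2 + 315y^2z - 189xy^2 + 25z^3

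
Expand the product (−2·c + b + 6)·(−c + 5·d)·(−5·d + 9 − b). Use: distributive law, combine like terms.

(−2·c + b + 6)·(−c + 5·d)·(−5·d + 9 − b)
= (2·c² − 10·c·d − b·c + 5·b·d − 6·c + 30·d)·(−5·d + 9 − b)    [distributive law]
= −10·c²·d + 18·c² − 2·b·c² + 50·c·d² − 90·c·d + 10·b·c·d + 5·b·c·d − 9·b·c + b²·c − 25·b·d² + 45·b·d − 5·b²·d + 30·c·d − 54·c + 6·b·c − 150·d² + 270·d − 30·b·d    [distributive law]
= −10·c²·d + 18·c² − 2·b·c² + 50·c·d² − 60·c·d + 15·b·c·d − 3·b·c + b²·c − 25·b·d² + 15·b·d − 5·b²·d − 54·c − 150·d² + 270·d    [combine like terms]

−10·c²·d + 18·c² − 2·b·c² + 50·c·d² − 60·c·d + 15·b·c·d − 3·b·c + b²·c − 25·b·d² + 15·b·d − 5·b²·d − 54·c − 150·d² + 270·d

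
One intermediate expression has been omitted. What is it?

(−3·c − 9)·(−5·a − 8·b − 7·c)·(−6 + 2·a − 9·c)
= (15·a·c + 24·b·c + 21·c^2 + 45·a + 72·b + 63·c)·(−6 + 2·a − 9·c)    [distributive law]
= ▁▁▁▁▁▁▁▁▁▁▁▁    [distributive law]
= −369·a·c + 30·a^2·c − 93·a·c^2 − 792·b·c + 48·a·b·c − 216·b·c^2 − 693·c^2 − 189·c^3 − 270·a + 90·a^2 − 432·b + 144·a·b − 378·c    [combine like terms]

By distributive law:

−90·a·c + 30·a^2·c − 135·a·c^2 − 144·b·c + 48·a·b·c − 216·b·c^2 − 126·c^2 + 42·a·c^2 − 189·c^3 − 270·a + 90·a^2 − 405·a·c − 432·b + 144·a·b − 648·b·c − 378·c + 126·a·c − 567·c^2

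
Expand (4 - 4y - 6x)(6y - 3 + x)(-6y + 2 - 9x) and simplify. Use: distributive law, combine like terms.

-264y^2 + 144y - 536xy - 24 + 152x - 210x^2 + 144y^3 + 456xy^2 + 396x^2y + 54x^3

(4 - 4y - 6x)(6y - 3 + x)(-6y + 2 - 9x)
= (24y - 12 + 4x - 24y^2 + 12y - 4xy - 36xy + 18x - 6x^2)(-6y + 2 - 9x)    [distributive law]
= (36y - 12 + 22x - 24y^2 - 40xy - 6x^2)(-6y + 2 - 9x)    [combine like terms]
= -216y^2 + 72y - 324xy + 72y - 24 + 108x - 132xy + 44x - 198x^2 + 144y^3 - 48y^2 + 216xy^2 + 240xy^2 - 80xy + 360x^2y + 36x^2y - 12x^2 + 54x^3    [distributive law]
= -264y^2 + 144y - 536xy - 24 + 152x - 210x^2 + 144y^3 + 456xy^2 + 396x^2y + 54x^3    [combine like terms]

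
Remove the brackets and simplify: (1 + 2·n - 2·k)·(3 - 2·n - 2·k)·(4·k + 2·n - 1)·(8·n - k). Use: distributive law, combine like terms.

(1 + 2·n - 2·k)·(3 - 2·n - 2·k)·(4·k + 2·n - 1)·(8·n - k)
= (3 - 2·n - 2·k + 6·n - 4·n^2 - 4·k·n - 6·k + 4·k·n + 4·k^2)·(4·k + 2·n - 1)·(8·n - k)    [distributive law]
= (3 + 4·n - 8·k - 4·n^2 + 4·k^2)·(4·k + 2·n - 1)·(8·n - k)    [combine like terms]
= (12·k + 6·n - 3 + 16·k·n + 8·n^2 - 4·n - 32·k^2 - 16·k·n + 8·k - 16·k·n^2 - 8·n^3 + 4·n^2 + 16·k^3 + 8·k^2·n - 4·k^2)·(8·n - k)    [distributive law]
= (20·k + 2·n - 3 + 12·n^2 - 36·k^2 - 16·k·n^2 - 8·n^3 + 16·k^3 + 8·k^2·n)·(8·n - k)    [combine like terms]
= 160·k·n - 20·k^2 + 16·n^2 - 2·k·n - 24·n + 3·k + 96·n^3 - 12·k·n^2 - 288·k^2·n + 36·k^3 - 128·k·n^3 + 16·k^2·n^2 - 64·n^4 + 8·k·n^3 + 128·k^3·n - 16·k^4 + 64·k^2·n^2 - 8·k^3·n    [distributive law]
= 158·k·n - 20·k^2 + 16·n^2 - 24·n + 3·k + 96·n^3 - 12·k·n^2 - 288·k^2·n + 36·k^3 - 120·k·n^3 + 80·k^2·n^2 - 64·n^4 + 120·k^3·n - 16·k^4    [combine like terms]

158·k·n - 20·k^2 + 16·n^2 - 24·n + 3·k + 96·n^3 - 12·k·n^2 - 288·k^2·n + 36·k^3 - 120·k·n^3 + 80·k^2·n^2 - 64·n^4 + 120·k^3·n - 16·k^4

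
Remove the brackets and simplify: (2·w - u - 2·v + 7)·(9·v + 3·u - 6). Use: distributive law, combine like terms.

(2·w - u - 2·v + 7)·(9·v + 3·u - 6)
= 18·v·w + 6·u·w - 12·w - 9·u·v - 3·u² + 6·u - 18·v² - 6·u·v + 12·v + 63·v + 21·u - 42    [distributive law]
= 18·v·w + 6·u·w - 12·w - 15·u·v - 3·u² + 27·u - 18·v² + 75·v - 42    [combine like terms]

18·v·w + 6·u·w - 12·w - 15·u·v - 3·u² + 27·u - 18·v² + 75·v - 42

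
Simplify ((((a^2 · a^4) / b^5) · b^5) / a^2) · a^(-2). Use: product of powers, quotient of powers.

((((a^2 · a^4) / b^5) · b^5) / a^2) · a^(-2)
= (((a^6 / b^5) · b^5) / a^2) · a^(-2)    [product of powers]
= a^2    [quotient of powers; product of powers]

a^2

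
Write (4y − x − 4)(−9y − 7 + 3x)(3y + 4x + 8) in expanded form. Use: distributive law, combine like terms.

(4y − x − 4)(−9y − 7 + 3x)(3y + 4x + 8)
= (−36y^2 − 28y + 12xy + 9xy + 7x − 3x^2 + 36y + 28 − 12x)(3y + 4x + 8)    [distributive law]
= (−36y^2 + 8y + 21xy − 5x − 3x^2 + 28)(3y + 4x + 8)    [combine like terms]
= −108y^3 − 144xy^2 − 288y^2 + 24y^2 + 32xy + 64y + 63xy^2 + 84x^2y + 168xy − 15xy − 20x^2 − 40x − 9x^2y − 12x^3 − 24x^2 + 84y + 112x + 224    [distributive law]
= −108y^3 − 81xy^2 − 264y^2 + 185xy + 148y + 75x^2y − 44x^2 + 72x − 12x^3 + 224    [combine like terms]

−108y^3 − 81xy^2 − 264y^2 + 185xy + 148y + 75x^2y − 44x^2 + 72x − 12x^3 + 224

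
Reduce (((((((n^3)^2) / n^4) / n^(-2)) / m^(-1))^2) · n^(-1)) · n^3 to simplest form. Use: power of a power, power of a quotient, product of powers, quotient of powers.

m^2n^10

(((((((n^3)^2) / n^4) / n^(-2)) / m^(-1))^2) · n^(-1)) · n^3
= (((((((n^3)^2) / n^4) / n^(-2))^2) / ((m^(-1))^2)) · n^(-1)) · n^3    [power of a quotient]
= (((((((n^3)^2) / n^4)^2) / ((n^(-2))^2)) / ((m^(-1))^2)) · n^(-1)) · n^3    [power of a quotient]
= (((((((n^3)^2)^2) / ((n^4)^2)) / ((n^(-2))^2)) / ((m^(-1))^2)) · n^(-1)) · n^3    [power of a quotient]
= ((((((n^3)^4) / ((n^4)^2)) / ((n^(-2))^2)) / ((m^(-1))^2)) · n^(-1)) · n^3    [power of a power]
= ((((n^12 / ((n^4)^2)) / ((n^(-2))^2)) / ((m^(-1))^2)) · n^(-1)) · n^3    [power of a power]
= ((((n^12 / n^8) / ((n^(-2))^2)) / ((m^(-1))^2)) · n^(-1)) · n^3    [power of a power]
= (((n^4 / ((n^(-2))^2)) / ((m^(-1))^2)) · n^(-1)) · n^3    [quotient of powers]
= (((n^4 / n^(-4)) / ((m^(-1))^2)) · n^(-1)) · n^3    [power of a power]
= ((n^8 / ((m^(-1))^2)) · n^(-1)) · n^3    [quotient of powers]
= ((n^8 / m^(-2)) · n^(-1)) · n^3    [power of a power]
= m^2n^10    [quotient of powers; product of powers]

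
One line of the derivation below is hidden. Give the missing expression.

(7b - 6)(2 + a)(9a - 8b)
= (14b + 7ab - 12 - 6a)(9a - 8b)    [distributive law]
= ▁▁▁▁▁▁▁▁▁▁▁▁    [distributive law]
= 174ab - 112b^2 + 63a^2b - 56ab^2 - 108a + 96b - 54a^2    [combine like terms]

After distributive law, the bracketed line is:

126ab - 112b^2 + 63a^2b - 56ab^2 - 108a + 96b - 54a^2 + 48ab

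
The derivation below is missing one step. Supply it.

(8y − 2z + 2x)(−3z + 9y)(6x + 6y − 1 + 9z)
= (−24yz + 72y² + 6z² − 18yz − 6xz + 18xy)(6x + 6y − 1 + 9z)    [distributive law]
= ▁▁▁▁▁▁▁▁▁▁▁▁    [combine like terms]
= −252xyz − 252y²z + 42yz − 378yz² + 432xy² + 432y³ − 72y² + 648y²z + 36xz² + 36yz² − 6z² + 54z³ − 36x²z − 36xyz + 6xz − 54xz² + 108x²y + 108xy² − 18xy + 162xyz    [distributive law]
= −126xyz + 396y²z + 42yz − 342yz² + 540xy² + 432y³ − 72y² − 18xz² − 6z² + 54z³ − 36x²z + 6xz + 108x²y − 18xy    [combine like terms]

Applying combine like terms to the line above:

(−42yz + 72y² + 6z² − 6xz + 18xy)(6x + 6y − 1 + 9z)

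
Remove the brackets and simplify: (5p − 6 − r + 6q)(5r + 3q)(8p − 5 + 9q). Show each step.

(5p − 6 − r + 6q)(5r + 3q)(8p − 5 + 9q)
= (25pr + 15pq − 30r − 18q − 5r^2 − 3qr + 30qr + 18q^2)(8p − 5 + 9q)    [distributive law]
= (25pr + 15pq − 30r − 18q − 5r^2 + 27qr + 18q^2)(8p − 5 + 9q)    [combine like terms]
= 200p^2r − 125pr + 225pqr + 120p^2q − 75pq + 135pq^2 − 240pr + 150r − 270qr − 144pq + 90q − 162q^2 − 40pr^2 + 25r^2 − 45qr^2 + 216pqr − 135qr + 243q^2r + 144pq^2 − 90q^2 + 162q^3    [distributive law]
= 200p^2r − 365pr + 441pqr + 120p^2q − 219pq + 279pq^2 + 150r − 405qr + 90q − 252q^2 − 40pr^2 + 25r^2 − 45qr^2 + 243q^2r + 162q^3    [combine like terms]

200p^2r − 365pr + 441pqr + 120p^2q − 219pq + 279pq^2 + 150r − 405qr + 90q − 252q^2 − 40pr^2 + 25r^2 − 45qr^2 + 243q^2r + 162q^3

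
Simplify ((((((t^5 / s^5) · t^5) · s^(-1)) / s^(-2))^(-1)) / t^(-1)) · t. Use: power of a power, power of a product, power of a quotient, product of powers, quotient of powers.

s^4t^(-8)

((((((t^5 / s^5) · t^5) · s^(-1)) / s^(-2))^(-1)) / t^(-1)) · t
= ((((((t^5 / s^5) · t^5) · s^(-1))^(-1)) / ((s^(-2))^(-1))) / t^(-1)) · t    [power of a quotient]
= ((((((t^5 / s^5) · t^5)^(-1)) · ((s^(-1))^(-1))) / ((s^(-2))^(-1))) / t^(-1)) · t    [power of a product]
= ((((((t^5 / s^5)^(-1)) · ((t^5)^(-1))) · ((s^(-1))^(-1))) / ((s^(-2))^(-1))) / t^(-1)) · t    [power of a product]
= (((((((t^5)^(-1)) / ((s^5)^(-1))) · ((t^5)^(-1))) · ((s^(-1))^(-1))) / ((s^(-2))^(-1))) / t^(-1)) · t    [power of a quotient]
= (((((t^(-5) / ((s^5)^(-1))) · ((t^5)^(-1))) · ((s^(-1))^(-1))) / ((s^(-2))^(-1))) / t^(-1)) · t    [power of a power]
= (((((t^(-5) / s^(-5)) · ((t^5)^(-1))) · ((s^(-1))^(-1))) / ((s^(-2))^(-1))) / t^(-1)) · t    [power of a power]
= (((((t^(-5) / s^(-5)) · t^(-5)) · ((s^(-1))^(-1))) / ((s^(-2))^(-1))) / t^(-1)) · t    [power of a power]
= (((((t^(-5) / s^(-5)) · t^(-5)) · s) / ((s^(-2))^(-1))) / t^(-1)) · t    [power of a power]
= (((((t^(-5) / s^(-5)) · t^(-5)) · s) / s^2) / t^(-1)) · t    [power of a power]
= s^4t^(-8)    [quotient of powers; product of powers]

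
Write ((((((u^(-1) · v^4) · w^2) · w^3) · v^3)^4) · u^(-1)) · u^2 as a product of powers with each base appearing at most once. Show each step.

((((((u^(-1) · v^4) · w^2) · w^3) · v^3)^4) · u^(-1)) · u^2
= ((((((u^(-1) · v^4) · w^2) · w^3)^4) · ((v^3)^4)) · u^(-1)) · u^2    [power of a product]
= ((((((u^(-1) · v^4) · w^2)^4) · ((w^3)^4)) · ((v^3)^4)) · u^(-1)) · u^2    [power of a product]
= ((((((u^(-1) · v^4)^4) · ((w^2)^4)) · ((w^3)^4)) · ((v^3)^4)) · u^(-1)) · u^2    [power of a product]
= (((((((u^(-1))^4) · ((v^4)^4)) · ((w^2)^4)) · ((w^3)^4)) · ((v^3)^4)) · u^(-1)) · u^2    [power of a product]
= (((((u^(-4) · ((v^4)^4)) · ((w^2)^4)) · ((w^3)^4)) · ((v^3)^4)) · u^(-1)) · u^2    [power of a power]
= (((((u^(-4) · v^16) · ((w^2)^4)) · ((w^3)^4)) · ((v^3)^4)) · u^(-1)) · u^2    [power of a power]
= (((((u^(-4) · v^16) · w^8) · ((w^3)^4)) · ((v^3)^4)) · u^(-1)) · u^2    [power of a power]
= (((((u^(-4) · v^16) · w^8) · w^12) · ((v^3)^4)) · u^(-1)) · u^2    [power of a power]
= (((((u^(-4) · v^16) · w^8) · w^12) · v^12) · u^(-1)) · u^2    [power of a power]
= u^(-3)v^28w^20    [product of powers]

u^(-3)v^28w^20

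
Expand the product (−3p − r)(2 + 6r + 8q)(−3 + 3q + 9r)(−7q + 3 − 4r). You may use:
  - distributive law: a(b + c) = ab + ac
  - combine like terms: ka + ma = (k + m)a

(−3p − r)(2 + 6r + 8q)(−3 + 3q + 9r)(−7q + 3 − 4r)
= (−6p − 18pr − 24pq − 2r − 6r^2 − 8qr)(−3 + 3q + 9r)(−7q + 3 − 4r)    [distributive law]
= (18p − 18pq − 54pr + 54pr − 54pqr − 162pr^2 + 72pq − 72pq^2 − 216pqr + 6r − 6qr − 18r^2 + 18r^2 − 18qr^2 − 54r^3 + 24qr − 24q^2r − 72qr^2)(−7q + 3 − 4r)    [distributive law]
= (18p + 54pq − 270pqr − 162pr^2 − 72pq^2 + 6r + 18qr − 90qr^2 − 54r^3 − 24q^2r)(−7q + 3 − 4r)    [combine like terms]
= −126pq + 54p − 72pr − 378pq^2 + 162pq − 216pqr + 1890pq^2r − 810pqr + 1080pqr^2 + 1134pqr^2 − 486pr^2 + 648pr^3 + 504pq^3 − 216pq^2 + 288pq^2r − 42qr + 18r − 24r^2 − 126q^2r + 54qr − 72qr^2 + 630q^2r^2 − 270qr^2 + 360qr^3 + 378qr^3 − 162r^3 + 216r^4 + 168q^3r − 72q^2r + 96q^2r^2    [distributive law]
= 36pq + 54p − 72pr − 594pq^2 − 1026pqr + 2178pq^2r + 2214pqr^2 − 486pr^2 + 648pr^3 + 504pq^3 + 12qr + 18r − 24r^2 − 198q^2r − 342qr^2 + 726q^2r^2 + 738qr^3 − 162r^3 + 216r^4 + 168q^3r    [combine like terms]

36pq + 54p − 72pr − 594pq^2 − 1026pqr + 2178pq^2r + 2214pqr^2 − 486pr^2 + 648pr^3 + 504pq^3 + 12qr + 18r − 24r^2 − 198q^2r − 342qr^2 + 726q^2r^2 + 738qr^3 − 162r^3 + 216r^4 + 168q^3r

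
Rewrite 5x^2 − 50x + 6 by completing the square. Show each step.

5x^2 − 50x + 6
= 5(x^2 − 10x) + 6    [factor out 5 from the x-terms]
= 5(x^2 − 10x + 25 − 25) + 6    [add and subtract 25 inside the bracket]
= 5(x − 5)^2 − 125 + 6    [perfect-square identity]
= 5(x − 5)^2 − 119    [combine constants]

5(x − 5)^2 − 119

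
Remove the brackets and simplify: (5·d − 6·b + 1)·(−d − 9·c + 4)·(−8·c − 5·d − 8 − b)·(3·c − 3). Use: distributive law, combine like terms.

(5·d − 6·b + 1)·(−d − 9·c + 4)·(−8·c − 5·d − 8 − b)·(3·c − 3)
= (−5·d² − 45·c·d + 20·d + 6·b·d + 54·b·c − 24·b − d − 9·c + 4)·(−8·c − 5·d − 8 − b)·(3·c − 3)    [distributive law]
= (−5·d² − 45·c·d + 19·d + 6·b·d + 54·b·c − 24·b − 9·c + 4)·(−8·c − 5·d − 8 − b)·(3·c − 3)    [combine like terms]
= (40·c·d² + 25·d³ + 40·d² + 5·b·d² + 360·c²·d + 225·c·d² + 360·c·d + 45·b·c·d − 152·c·d − 95·d² − 152·d − 19·b·d − 48·b·c·d − 30·b·d² − 48·b·d − 6·b²·d − 432·b·c² − 270·b·c·d − 432·b·c − 54·b²·c + 192·b·c + 120·b·d + 192·b + 24·b² + 72·c² + 45·c·d + 72·c + 9·b·c − 32·c − 20·d − 32 − 4·b)·(3·c − 3)    [distributive law]
= (265·c·d² + 25·d³ − 55·d² − 25·b·d² + 360·c²·d + 253·c·d − 273·b·c·d − 172·d + 53·b·d − 6·b²·d − 432·b·c² − 231·b·c − 54·b²·c + 188·b + 24·b² + 72·c² + 40·c − 32)·(3·c − 3)    [combine like terms]
= 795·c²·d² − 795·c·d² + 75·c·d³ − 75·d³ − 165·c·d² + 165·d² − 75·b·c·d² + 75·b·d² + 1080·c³·d − 1080·c²·d + 759·c²·d − 759·c·d − 819·b·c²·d + 819·b·c·d − 516·c·d + 516·d + 159·b·c·d − 159·b·d − 18·b²·c·d + 18·b²·d − 1296·b·c³ + 1296·b·c² − 693·b·c² + 693·b·c − 162·b²·c² + 162·b²·c + 564·b·c − 564·b + 72·b²·c − 72·b² + 216·c³ − 216·c² + 120·c² − 120·c − 96·c + 96    [distributive law]
= 795·c²·d² − 960·c·d² + 75·c·d³ − 75·d³ + 165·d² − 75·b·c·d² + 75·b·d² + 1080·c³·d − 321·c²·d − 1275·c·d − 819·b·c²·d + 978·b·c·d + 516·d − 159·b·d − 18·b²·c·d + 18·b²·d − 1296·b·c³ + 603·b·c² + 1257·b·c − 162·b²·c² + 234·b²·c − 564·b − 72·b² + 216·c³ − 96·c² − 216·c + 96    [combine like terms]

795·c²·d² − 960·c·d² + 75·c·d³ − 75·d³ + 165·d² − 75·b·c·d² + 75·b·d² + 1080·c³·d − 321·c²·d − 1275·c·d − 819·b·c²·d + 978·b·c·d + 516·d − 159·b·d − 18·b²·c·d + 18·b²·d − 1296·b·c³ + 603·b·c² + 1257·b·c − 162·b²·c² + 234·b²·c − 564·b − 72·b² + 216·c³ − 96·c² − 216·c + 96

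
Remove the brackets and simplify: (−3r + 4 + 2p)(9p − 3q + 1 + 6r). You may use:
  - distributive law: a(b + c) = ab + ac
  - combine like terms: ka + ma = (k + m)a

−15pr + 9qr + 21r − 18r^2 + 38p − 12q + 4 + 18p^2 − 6pq

(−3r + 4 + 2p)(9p − 3q + 1 + 6r)
= −27pr + 9qr − 3r − 18r^2 + 36p − 12q + 4 + 24r + 18p^2 − 6pq + 2p + 12pr    [distributive law]
= −15pr + 9qr + 21r − 18r^2 + 38p − 12q + 4 + 18p^2 − 6pq    [combine like terms]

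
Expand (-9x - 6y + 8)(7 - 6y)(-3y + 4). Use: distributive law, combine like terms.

(-9x - 6y + 8)(7 - 6y)(-3y + 4)
= (-63x + 54xy - 42y + 36y² + 56 - 48y)(-3y + 4)    [distributive law]
= (-63x + 54xy - 90y + 36y² + 56)(-3y + 4)    [combine like terms]
= 189xy - 252x - 162xy² + 216xy + 270y² - 360y - 108y³ + 144y² - 168y + 224    [distributive law]
= 405xy - 252x - 162xy² + 414y² - 528y - 108y³ + 224    [combine like terms]

405xy - 252x - 162xy² + 414y² - 528y - 108y³ + 224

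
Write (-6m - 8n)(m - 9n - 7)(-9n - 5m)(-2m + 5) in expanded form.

352m³n + 436m²n - 60m⁴ + 570m³ + 1548m²n² - 2862mn² - 3290mn - 1050m² + 1296mn³ - 3240n³ - 2520n²

(-6m - 8n)(m - 9n - 7)(-9n - 5m)(-2m + 5)
= (-6m² + 54mn + 42m - 8mn + 72n² + 56n)(-9n - 5m)(-2m + 5)    [distributive law]
= (-6m² + 46mn + 42m + 72n² + 56n)(-9n - 5m)(-2m + 5)    [combine like terms]
= (54m²n + 30m³ - 414mn² - 230m²n - 378mn - 210m² - 648n³ - 360mn² - 504n² - 280mn)(-2m + 5)    [distributive law]
= (-176m²n + 30m³ - 774mn² - 658mn - 210m² - 648n³ - 504n²)(-2m + 5)    [combine like terms]
= 352m³n - 880m²n - 60m⁴ + 150m³ + 1548m²n² - 3870mn² + 1316m²n - 3290mn + 420m³ - 1050m² + 1296mn³ - 3240n³ + 1008mn² - 2520n²    [distributive law]
= 352m³n + 436m²n - 60m⁴ + 570m³ + 1548m²n² - 2862mn² - 3290mn - 1050m² + 1296mn³ - 3240n³ - 2520n²    [combine like terms]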